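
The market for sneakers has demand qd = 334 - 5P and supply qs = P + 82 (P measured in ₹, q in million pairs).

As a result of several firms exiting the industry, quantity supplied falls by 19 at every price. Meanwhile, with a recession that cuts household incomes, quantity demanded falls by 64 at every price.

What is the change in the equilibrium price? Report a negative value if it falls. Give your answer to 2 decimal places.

-7.50

Original equilibrium: 334 - 5P = P + 82 gives 252 = 6P, so P = 42 and q = 124.
After the shift, demand is qd = 270 - 5P and supply is qs = P + 63.
Setting them equal: 270 - 5P = P + 63 → 207 = 6P, so P = 34.5 and q = 97.5.
ΔP = 34.5 − 42 = -7.50.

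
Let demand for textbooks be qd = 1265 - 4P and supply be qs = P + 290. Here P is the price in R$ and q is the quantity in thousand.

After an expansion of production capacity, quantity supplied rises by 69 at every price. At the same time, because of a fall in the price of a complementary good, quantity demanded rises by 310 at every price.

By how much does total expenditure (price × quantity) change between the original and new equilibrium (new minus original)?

Initially, 1265 - 4P = P + 290, so 975 = 5P and P = 195, q = 485.
The shock moves the curves to qd = 1575 - 4P and qs = P + 359.
Clearing the new market: 1575 - 4P = P + 359, so P = 243.2 and q = 602.2.
Expenditure moves from 195×485 = 94575 to 243.2×602.2 = 146455.04; change = +51880.04.

+51880.04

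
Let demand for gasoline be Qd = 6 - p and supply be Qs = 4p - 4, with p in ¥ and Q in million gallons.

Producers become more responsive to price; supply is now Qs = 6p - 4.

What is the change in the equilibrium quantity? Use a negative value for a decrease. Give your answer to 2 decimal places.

+0.57

Solve the original market: 6 - p = 4p - 4, hence p = 2 and Q = 4.
The new curves are Qd = 6 - p (demand) and Qs = 6p - 4 (supply).
New equilibrium: 6 - p = 6p - 4 ⇒ 10 = 7p ⇒ p = 10/7 ≈ 1.4286, Q = 32/7 ≈ 4.5714.
ΔQ = 4.5714 − 4 = +0.57.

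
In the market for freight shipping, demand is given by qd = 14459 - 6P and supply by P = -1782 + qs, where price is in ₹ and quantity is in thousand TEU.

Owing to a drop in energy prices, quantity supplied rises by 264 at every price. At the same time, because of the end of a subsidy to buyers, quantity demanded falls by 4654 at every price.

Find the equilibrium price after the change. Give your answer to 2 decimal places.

1108.43

Initially, 14459 - 6P = P + 1782, so 12677 = 7P and P = 1811, q = 3593.
The shock moves the curves to qd = 9805 - 6P and qs = P + 2046.
New equilibrium: 9805 - 6P = P + 2046 ⇒ 7759 = 7P ⇒ P = 7759/7 ≈ 1108.4286, q = 22081/7 ≈ 3154.4286.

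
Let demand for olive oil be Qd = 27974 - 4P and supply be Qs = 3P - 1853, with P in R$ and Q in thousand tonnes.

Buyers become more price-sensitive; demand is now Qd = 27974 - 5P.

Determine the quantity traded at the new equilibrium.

9332.125

Before the shock: 27974 - 4P = 3P - 1853 ⇒ 29827 = 7P ⇒ P = 4261, Q = 10930.
With the change applied: demand Qd = 27974 - 5P, supply Qs = 3P - 1853.
Equate the new curves: 27974 - 5P = 3P - 1853, giving 29827 = 8P, P = 3728.375, Q = 9332.125.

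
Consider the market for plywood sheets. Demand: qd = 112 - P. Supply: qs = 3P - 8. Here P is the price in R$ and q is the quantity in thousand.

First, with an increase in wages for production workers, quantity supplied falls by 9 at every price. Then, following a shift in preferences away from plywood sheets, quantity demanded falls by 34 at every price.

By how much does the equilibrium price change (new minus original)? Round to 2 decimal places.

-6.25

Original equilibrium: 112 - P = 3P - 8 gives 120 = 4P, so P = 30 and q = 82.
With the change applied: demand qd = 78 - P, supply qs = 3P - 17.
Clearing the new market: 78 - P = 3P - 17, so P = 23.75 and q = 54.25.
ΔP = 23.75 − 30 = -6.25.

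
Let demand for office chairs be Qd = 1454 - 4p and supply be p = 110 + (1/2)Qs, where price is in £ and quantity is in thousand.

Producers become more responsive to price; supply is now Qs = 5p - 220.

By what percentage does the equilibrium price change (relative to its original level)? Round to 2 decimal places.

-33.33

Original equilibrium: 1454 - 4p = 2p - 220 gives 1674 = 6p, so p = 279 and Q = 338.
The new curves are Qd = 1454 - 4p (demand) and Qs = 5p - 220 (supply).
New equilibrium: 1454 - 4p = 5p - 220 ⇒ 1674 = 9p ⇒ p = 186, Q = 710.
%Δp = (186 − 279) / 279 × 100 = -33.33%.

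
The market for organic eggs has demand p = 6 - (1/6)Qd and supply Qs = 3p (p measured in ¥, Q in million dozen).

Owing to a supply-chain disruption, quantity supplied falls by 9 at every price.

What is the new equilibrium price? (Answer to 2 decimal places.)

5.00

Original equilibrium: 36 - 6p = 3p gives 36 = 9p, so p = 4 and Q = 12.
The new curves are Qd = 36 - 6p (demand) and Qs = 3p - 9 (supply).
New equilibrium: 36 - 6p = 3p - 9 ⇒ 45 = 9p ⇒ p = 5, Q = 6.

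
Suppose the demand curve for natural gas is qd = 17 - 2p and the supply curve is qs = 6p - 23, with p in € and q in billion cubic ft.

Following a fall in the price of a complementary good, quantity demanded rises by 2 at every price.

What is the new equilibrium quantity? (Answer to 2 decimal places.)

Solve the original market: 17 - 2p = 6p - 23, hence p = 5 and q = 7.
After the shift, demand is qd = 19 - 2p and supply is qs = 6p - 23.
Setting them equal: 19 - 2p = 6p - 23 → 42 = 8p, so p = 5.25 and q = 8.5.

8.50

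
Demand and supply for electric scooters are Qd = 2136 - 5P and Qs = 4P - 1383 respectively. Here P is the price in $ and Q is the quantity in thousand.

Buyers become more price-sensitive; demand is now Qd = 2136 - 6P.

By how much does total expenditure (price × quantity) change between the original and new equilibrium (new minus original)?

Solve the original market: 2136 - 5P = 4P - 1383, hence P = 391 and Q = 181.
The shock moves the curves to Qd = 2136 - 6P and Qs = 4P - 1383.
Clearing the new market: 2136 - 6P = 4P - 1383, so P = 351.9 and Q = 24.6.
Expenditure moves from 391×181 = 70771 to 351.9×24.6 = 8656.74; change = -62114.26.

-62114.26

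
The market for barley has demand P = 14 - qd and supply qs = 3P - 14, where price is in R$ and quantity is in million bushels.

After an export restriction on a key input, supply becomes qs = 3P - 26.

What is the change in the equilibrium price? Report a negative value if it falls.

+3

Original equilibrium: 14 - P = 3P - 14 gives 28 = 4P, so P = 7 and q = 7.
The new curves are qd = 14 - P (demand) and qs = 3P - 26 (supply).
Clearing the new market: 14 - P = 3P - 26, so P = 10 and q = 4.
ΔP = 10 − 7 = +3.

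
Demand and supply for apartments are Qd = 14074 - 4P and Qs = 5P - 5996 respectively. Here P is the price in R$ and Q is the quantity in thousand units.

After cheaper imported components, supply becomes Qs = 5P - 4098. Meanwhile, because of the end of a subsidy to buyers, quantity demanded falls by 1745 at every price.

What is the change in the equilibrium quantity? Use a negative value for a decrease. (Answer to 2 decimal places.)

Initially, 14074 - 4P = 5P - 5996, so 20070 = 9P and P = 2230, Q = 5154.
The new curves are Qd = 12329 - 4P (demand) and Qs = 5P - 4098 (supply).
Clearing the new market: 12329 - 4P = 5P - 4098, so P = 16427/9 ≈ 1825.2222 and Q = 45253/9 ≈ 5028.1111.
ΔQ = 5028.1111 − 5154 = -125.89.

-125.89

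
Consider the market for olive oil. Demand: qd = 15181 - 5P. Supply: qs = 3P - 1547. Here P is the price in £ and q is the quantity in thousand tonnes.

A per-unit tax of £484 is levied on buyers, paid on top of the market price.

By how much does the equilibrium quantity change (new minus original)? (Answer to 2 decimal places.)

-907.50

Original equilibrium: 15181 - 5P = 3P - 1547 gives 16728 = 8P, so P = 2091 and q = 4726.
Since buyers pay the price plus the tax, the effective demand curve becomes qd = 12761 - 5P.
Clearing the new market: 12761 - 5P = 3P - 1547, so P = 1788.5 and q = 3818.5.
Δq = 3818.5 − 4726 = -907.50.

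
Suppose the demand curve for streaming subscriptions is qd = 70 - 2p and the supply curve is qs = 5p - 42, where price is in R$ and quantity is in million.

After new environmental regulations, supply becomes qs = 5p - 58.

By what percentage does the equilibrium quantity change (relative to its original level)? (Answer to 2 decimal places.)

-12.03

Before the shock: 70 - 2p = 5p - 42 ⇒ 112 = 7p ⇒ p = 16, q = 38.
After the shift, demand is qd = 70 - 2p and supply is qs = 5p - 58.
Clearing the new market: 70 - 2p = 5p - 58, so p = 128/7 ≈ 18.2857 and q = 234/7 ≈ 33.4286.
%Δq = (33.4286 − 38) / 38 × 100 = -12.03%.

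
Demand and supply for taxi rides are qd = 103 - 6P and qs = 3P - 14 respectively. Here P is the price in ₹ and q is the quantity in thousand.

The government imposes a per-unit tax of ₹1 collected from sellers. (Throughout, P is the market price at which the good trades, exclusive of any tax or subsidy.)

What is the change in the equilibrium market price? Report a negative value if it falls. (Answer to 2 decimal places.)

+0.33

Initially, 103 - 6P = 3P - 14, so 117 = 9P and P = 13, q = 25.
Since sellers keep the price net of the tax, the effective supply curve becomes qs = 3P - 17.
New equilibrium: 103 - 6P = 3P - 17 ⇒ 120 = 9P ⇒ P = 40/3 ≈ 13.3333, q = 23.
ΔP = 13.3333 − 13 = +0.33.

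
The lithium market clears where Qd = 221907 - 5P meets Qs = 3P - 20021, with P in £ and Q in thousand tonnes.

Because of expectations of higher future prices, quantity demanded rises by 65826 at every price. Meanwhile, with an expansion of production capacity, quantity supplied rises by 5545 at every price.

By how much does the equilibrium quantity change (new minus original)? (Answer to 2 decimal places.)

Initially, 221907 - 5P = 3P - 20021, so 241928 = 8P and P = 30241, Q = 70702.
After the shift, demand is Qd = 287733 - 5P and supply is Qs = 3P - 14476.
New equilibrium: 287733 - 5P = 3P - 14476 ⇒ 302209 = 8P ⇒ P = 37776.125, Q = 98852.375.
ΔQ = 98852.375 − 70702 = +28150.38.

+28150.38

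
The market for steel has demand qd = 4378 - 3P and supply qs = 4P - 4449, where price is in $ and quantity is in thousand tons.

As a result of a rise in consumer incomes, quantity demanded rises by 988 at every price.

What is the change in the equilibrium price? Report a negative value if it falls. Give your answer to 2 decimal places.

+141.14

Before the shock: 4378 - 3P = 4P - 4449 ⇒ 8827 = 7P ⇒ P = 1261, q = 595.
The new curves are qd = 5366 - 3P (demand) and qs = 4P - 4449 (supply).
Equate the new curves: 5366 - 3P = 4P - 4449, giving 9815 = 7P, P = 9815/7 ≈ 1402.1429, q = 8117/7 ≈ 1159.5714.
ΔP = 1402.1429 − 1261 = +141.14.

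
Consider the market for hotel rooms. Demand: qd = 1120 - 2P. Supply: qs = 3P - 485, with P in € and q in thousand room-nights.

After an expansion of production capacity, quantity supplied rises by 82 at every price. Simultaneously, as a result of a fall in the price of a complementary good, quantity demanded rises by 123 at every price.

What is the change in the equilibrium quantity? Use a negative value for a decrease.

Initially, 1120 - 2P = 3P - 485, so 1605 = 5P and P = 321, q = 478.
After the shift, demand is qd = 1243 - 2P and supply is qs = 3P - 403.
Setting them equal: 1243 - 2P = 3P - 403 → 1646 = 5P, so P = 329.2 and q = 584.6.
Δq = 584.6 − 478 = +106.6.

+106.6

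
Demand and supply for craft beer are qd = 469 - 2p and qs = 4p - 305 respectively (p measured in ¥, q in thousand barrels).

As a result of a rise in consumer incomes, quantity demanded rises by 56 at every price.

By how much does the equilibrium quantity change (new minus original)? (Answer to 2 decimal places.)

+37.33

Before the shock: 469 - 2p = 4p - 305 ⇒ 774 = 6p ⇒ p = 129, q = 211.
With the change applied: demand qd = 525 - 2p, supply qs = 4p - 305.
Clearing the new market: 525 - 2p = 4p - 305, so p = 415/3 ≈ 138.3333 and q = 745/3 ≈ 248.3333.
Δq = 248.3333 − 211 = +37.33.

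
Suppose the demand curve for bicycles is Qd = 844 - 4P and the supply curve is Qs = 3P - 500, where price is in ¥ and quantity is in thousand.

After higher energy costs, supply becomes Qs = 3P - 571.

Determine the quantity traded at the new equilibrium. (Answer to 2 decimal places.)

35.43

Initially, 844 - 4P = 3P - 500, so 1344 = 7P and P = 192, Q = 76.
The shock moves the curves to Qd = 844 - 4P and Qs = 3P - 571.
Equate the new curves: 844 - 4P = 3P - 571, giving 1415 = 7P, P = 1415/7 ≈ 202.1429, Q = 248/7 ≈ 35.4286.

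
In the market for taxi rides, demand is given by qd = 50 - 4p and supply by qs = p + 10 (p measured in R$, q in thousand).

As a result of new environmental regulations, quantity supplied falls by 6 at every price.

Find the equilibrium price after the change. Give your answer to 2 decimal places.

9.20

Before the shock: 50 - 4p = p + 10 ⇒ 40 = 5p ⇒ p = 8, q = 18.
The new curves are qd = 50 - 4p (demand) and qs = p + 4 (supply).
New equilibrium: 50 - 4p = p + 4 ⇒ 46 = 5p ⇒ p = 9.2, q = 13.2.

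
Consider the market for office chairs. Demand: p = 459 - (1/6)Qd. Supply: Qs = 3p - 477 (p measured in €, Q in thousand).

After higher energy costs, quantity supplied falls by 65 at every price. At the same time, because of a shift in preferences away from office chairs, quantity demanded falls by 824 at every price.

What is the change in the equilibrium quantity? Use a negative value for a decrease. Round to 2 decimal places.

-318.00

Before the shock: 2754 - 6p = 3p - 477 ⇒ 3231 = 9p ⇒ p = 359, Q = 600.
After the shift, demand is Qd = 1930 - 6p and supply is Qs = 3p - 542.
New equilibrium: 1930 - 6p = 3p - 542 ⇒ 2472 = 9p ⇒ p = 824/3 ≈ 274.6667, Q = 282.
ΔQ = 282 − 600 = -318.00.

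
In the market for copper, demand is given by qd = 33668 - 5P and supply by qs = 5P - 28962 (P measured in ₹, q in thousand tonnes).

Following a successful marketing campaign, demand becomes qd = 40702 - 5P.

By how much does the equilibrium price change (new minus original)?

+703.4

Original equilibrium: 33668 - 5P = 5P - 28962 gives 62630 = 10P, so P = 6263 and q = 2353.
With the change applied: demand qd = 40702 - 5P, supply qs = 5P - 28962.
Setting them equal: 40702 - 5P = 5P - 28962 → 69664 = 10P, so P = 6966.4 and q = 5870.
ΔP = 6966.4 − 6263 = +703.4.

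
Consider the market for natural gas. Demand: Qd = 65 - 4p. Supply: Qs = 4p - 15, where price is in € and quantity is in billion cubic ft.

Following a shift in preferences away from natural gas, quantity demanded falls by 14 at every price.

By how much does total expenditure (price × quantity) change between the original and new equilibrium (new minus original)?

-101.5

Initially, 65 - 4p = 4p - 15, so 80 = 8p and p = 10, Q = 25.
With the change applied: demand Qd = 51 - 4p, supply Qs = 4p - 15.
Clearing the new market: 51 - 4p = 4p - 15, so p = 8.25 and Q = 18.
Expenditure moves from 10×25 = 250 to 8.25×18 = 148.5; change = -101.5.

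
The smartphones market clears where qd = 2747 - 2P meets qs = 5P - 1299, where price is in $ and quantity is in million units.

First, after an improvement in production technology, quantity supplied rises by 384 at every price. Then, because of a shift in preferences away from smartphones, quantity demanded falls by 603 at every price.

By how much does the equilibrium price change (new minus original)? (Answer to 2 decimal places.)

Before the shock: 2747 - 2P = 5P - 1299 ⇒ 4046 = 7P ⇒ P = 578, q = 1591.
The shock moves the curves to qd = 2144 - 2P and qs = 5P - 915.
Clearing the new market: 2144 - 2P = 5P - 915, so P = 437 and q = 1270.
ΔP = 437 − 578 = -141.00.

-141.00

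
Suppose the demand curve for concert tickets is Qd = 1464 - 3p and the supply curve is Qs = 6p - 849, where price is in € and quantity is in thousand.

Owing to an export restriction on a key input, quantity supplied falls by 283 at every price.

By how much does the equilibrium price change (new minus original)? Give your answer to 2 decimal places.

Solve the original market: 1464 - 3p = 6p - 849, hence p = 257 and Q = 693.
The shock moves the curves to Qd = 1464 - 3p and Qs = 6p - 1132.
Setting them equal: 1464 - 3p = 6p - 1132 → 2596 = 9p, so p = 2596/9 ≈ 288.4444 and Q = 1796/3 ≈ 598.6667.
Δp = 288.4444 − 257 = +31.44.

+31.44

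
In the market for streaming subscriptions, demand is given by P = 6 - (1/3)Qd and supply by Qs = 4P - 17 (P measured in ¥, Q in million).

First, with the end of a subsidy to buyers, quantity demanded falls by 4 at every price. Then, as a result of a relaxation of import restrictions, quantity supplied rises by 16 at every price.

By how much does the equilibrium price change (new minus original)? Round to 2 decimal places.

Before the shock: 18 - 3P = 4P - 17 ⇒ 35 = 7P ⇒ P = 5, Q = 3.
With the change applied: demand Qd = 14 - 3P, supply Qs = 4P - 1.
Setting them equal: 14 - 3P = 4P - 1 → 15 = 7P, so P = 15/7 ≈ 2.1429 and Q = 53/7 ≈ 7.5714.
ΔP = 2.1429 − 5 = -2.86.

-2.86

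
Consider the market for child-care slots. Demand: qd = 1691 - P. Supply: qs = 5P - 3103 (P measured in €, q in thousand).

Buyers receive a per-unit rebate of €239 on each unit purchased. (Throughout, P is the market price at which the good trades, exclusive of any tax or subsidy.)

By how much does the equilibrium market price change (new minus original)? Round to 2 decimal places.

Before the shock: 1691 - P = 5P - 3103 ⇒ 4794 = 6P ⇒ P = 799, q = 892.
Since buyers' out-of-pocket price is the market price minus the rebate, the effective demand curve becomes qd = 1930 - P.
Clearing the new market: 1930 - P = 5P - 3103, so P = 5033/6 ≈ 838.8333 and q = 6547/6 ≈ 1091.1667.
ΔP = 838.8333 − 799 = +39.83.

+39.83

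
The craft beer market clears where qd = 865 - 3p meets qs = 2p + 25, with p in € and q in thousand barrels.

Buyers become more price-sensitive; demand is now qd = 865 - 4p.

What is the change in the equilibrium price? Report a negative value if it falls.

Original equilibrium: 865 - 3p = 2p + 25 gives 840 = 5p, so p = 168 and q = 361.
With the change applied: demand qd = 865 - 4p, supply qs = 2p + 25.
New equilibrium: 865 - 4p = 2p + 25 ⇒ 840 = 6p ⇒ p = 140, q = 305.
Δp = 140 − 168 = -28.

-28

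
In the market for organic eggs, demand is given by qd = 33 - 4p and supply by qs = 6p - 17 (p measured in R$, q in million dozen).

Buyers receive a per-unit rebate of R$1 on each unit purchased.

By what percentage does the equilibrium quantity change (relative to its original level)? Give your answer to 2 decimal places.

+18.46

Before the shock: 33 - 4p = 6p - 17 ⇒ 50 = 10p ⇒ p = 5, q = 13.
Since buyers' out-of-pocket price is the market price minus the rebate, the effective demand curve becomes qd = 37 - 4p.
Clearing the new market: 37 - 4p = 6p - 17, so p = 5.4 and q = 15.4.
%Δq = (15.4 − 13) / 13 × 100 = +18.46%.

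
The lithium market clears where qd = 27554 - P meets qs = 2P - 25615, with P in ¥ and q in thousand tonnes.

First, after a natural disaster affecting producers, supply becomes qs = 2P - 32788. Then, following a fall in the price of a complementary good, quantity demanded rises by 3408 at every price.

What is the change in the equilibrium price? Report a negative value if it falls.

Original equilibrium: 27554 - P = 2P - 25615 gives 53169 = 3P, so P = 17723 and q = 9831.
With the change applied: demand qd = 30962 - P, supply qs = 2P - 32788.
New equilibrium: 30962 - P = 2P - 32788 ⇒ 63750 = 3P ⇒ P = 21250, q = 9712.
ΔP = 21250 − 17723 = +3527.

+3527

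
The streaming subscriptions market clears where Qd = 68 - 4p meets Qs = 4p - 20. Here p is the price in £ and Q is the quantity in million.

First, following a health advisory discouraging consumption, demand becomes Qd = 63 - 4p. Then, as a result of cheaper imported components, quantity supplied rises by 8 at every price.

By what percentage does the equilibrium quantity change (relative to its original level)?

+6.25

Before the shock: 68 - 4p = 4p - 20 ⇒ 88 = 8p ⇒ p = 11, Q = 24.
With the change applied: demand Qd = 63 - 4p, supply Qs = 4p - 12.
Equate the new curves: 63 - 4p = 4p - 12, giving 75 = 8p, p = 9.375, Q = 25.5.
%ΔQ = (25.5 − 24) / 24 × 100 = +6.25%.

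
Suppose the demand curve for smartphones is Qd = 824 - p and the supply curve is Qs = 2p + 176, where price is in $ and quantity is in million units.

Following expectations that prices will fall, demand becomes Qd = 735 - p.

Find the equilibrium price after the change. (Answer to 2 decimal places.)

186.33

Original equilibrium: 824 - p = 2p + 176 gives 648 = 3p, so p = 216 and Q = 608.
The new curves are Qd = 735 - p (demand) and Qs = 2p + 176 (supply).
New equilibrium: 735 - p = 2p + 176 ⇒ 559 = 3p ⇒ p = 559/3 ≈ 186.3333, Q = 1646/3 ≈ 548.6667.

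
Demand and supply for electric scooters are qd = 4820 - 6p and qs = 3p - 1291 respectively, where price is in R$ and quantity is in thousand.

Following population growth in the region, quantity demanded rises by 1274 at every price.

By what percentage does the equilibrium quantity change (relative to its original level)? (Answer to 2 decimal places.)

+56.93

Solve the original market: 4820 - 6p = 3p - 1291, hence p = 679 and q = 746.
The new curves are qd = 6094 - 6p (demand) and qs = 3p - 1291 (supply).
New equilibrium: 6094 - 6p = 3p - 1291 ⇒ 7385 = 9p ⇒ p = 7385/9 ≈ 820.5556, q = 3512/3 ≈ 1170.6667.
%Δq = (1170.6667 − 746) / 746 × 100 = +56.93%.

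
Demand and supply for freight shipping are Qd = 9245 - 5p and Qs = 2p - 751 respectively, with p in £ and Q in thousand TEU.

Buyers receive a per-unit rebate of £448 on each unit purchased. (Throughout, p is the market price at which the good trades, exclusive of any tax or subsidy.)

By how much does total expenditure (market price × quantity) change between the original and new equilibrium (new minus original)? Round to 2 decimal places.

Original equilibrium: 9245 - 5p = 2p - 751 gives 9996 = 7p, so p = 1428 and Q = 2105.
Since buyers' out-of-pocket price is the market price minus the rebate, the effective demand curve becomes Qd = 11485 - 5p.
New equilibrium: 11485 - 5p = 2p - 751 ⇒ 12236 = 7p ⇒ p = 1748, Q = 2745.
Expenditure moves from 1428×2105 = 3005940 to 1748×2745 = 4798260; change = +1792320.00.

+1792320.00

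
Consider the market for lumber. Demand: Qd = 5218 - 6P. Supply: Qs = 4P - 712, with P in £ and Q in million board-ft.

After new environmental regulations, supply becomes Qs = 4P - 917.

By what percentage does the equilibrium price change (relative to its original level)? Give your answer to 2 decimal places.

Initially, 5218 - 6P = 4P - 712, so 5930 = 10P and P = 593, Q = 1660.
The new curves are Qd = 5218 - 6P (demand) and Qs = 4P - 917 (supply).
New equilibrium: 5218 - 6P = 4P - 917 ⇒ 6135 = 10P ⇒ P = 613.5, Q = 1537.
%ΔP = (613.5 − 593) / 593 × 100 = +3.46%.

+3.46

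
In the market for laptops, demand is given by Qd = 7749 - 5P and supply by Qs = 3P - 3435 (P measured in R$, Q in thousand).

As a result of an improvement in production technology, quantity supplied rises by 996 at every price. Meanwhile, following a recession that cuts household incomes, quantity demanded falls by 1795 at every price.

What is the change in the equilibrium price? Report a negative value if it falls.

Solve the original market: 7749 - 5P = 3P - 3435, hence P = 1398 and Q = 759.
The shock moves the curves to Qd = 5954 - 5P and Qs = 3P - 2439.
New equilibrium: 5954 - 5P = 3P - 2439 ⇒ 8393 = 8P ⇒ P = 1049.125, Q = 708.375.
ΔP = 1049.125 − 1398 = -348.875.

-348.875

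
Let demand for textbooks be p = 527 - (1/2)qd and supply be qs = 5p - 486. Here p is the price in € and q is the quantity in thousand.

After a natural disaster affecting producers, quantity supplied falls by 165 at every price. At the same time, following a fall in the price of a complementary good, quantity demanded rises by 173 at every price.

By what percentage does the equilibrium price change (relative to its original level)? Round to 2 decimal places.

+21.95

Initially, 1054 - 2p = 5p - 486, so 1540 = 7p and p = 220, q = 614.
The shock moves the curves to qd = 1227 - 2p and qs = 5p - 651.
Setting them equal: 1227 - 2p = 5p - 651 → 1878 = 7p, so p = 1878/7 ≈ 268.2857 and q = 4833/7 ≈ 690.4286.
%Δp = (268.2857 − 220) / 220 × 100 = +21.95%.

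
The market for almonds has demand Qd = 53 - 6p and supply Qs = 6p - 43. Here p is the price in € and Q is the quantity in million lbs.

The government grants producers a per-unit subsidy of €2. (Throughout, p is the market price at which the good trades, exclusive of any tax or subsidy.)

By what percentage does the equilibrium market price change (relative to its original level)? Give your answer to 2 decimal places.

-12.50

Initially, 53 - 6p = 6p - 43, so 96 = 12p and p = 8, Q = 5.
Since sellers receive the price plus the subsidy, the effective supply curve becomes Qs = 6p - 31.
Clearing the new market: 53 - 6p = 6p - 31, so p = 7 and Q = 11.
%Δp = (7 − 8) / 8 × 100 = -12.50%.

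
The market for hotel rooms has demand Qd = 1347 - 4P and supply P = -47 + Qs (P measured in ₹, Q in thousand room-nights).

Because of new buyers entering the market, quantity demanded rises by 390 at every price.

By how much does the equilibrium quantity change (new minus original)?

+78

Solve the original market: 1347 - 4P = P + 47, hence P = 260 and Q = 307.
The shock moves the curves to Qd = 1737 - 4P and Qs = P + 47.
Equate the new curves: 1737 - 4P = P + 47, giving 1690 = 5P, P = 338, Q = 385.
ΔQ = 385 − 307 = +78.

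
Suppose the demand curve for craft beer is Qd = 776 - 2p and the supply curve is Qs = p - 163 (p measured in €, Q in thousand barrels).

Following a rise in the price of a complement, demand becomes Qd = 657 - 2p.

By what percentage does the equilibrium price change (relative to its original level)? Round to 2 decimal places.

Solve the original market: 776 - 2p = p - 163, hence p = 313 and Q = 150.
After the shift, demand is Qd = 657 - 2p and supply is Qs = p - 163.
Clearing the new market: 657 - 2p = p - 163, so p = 820/3 ≈ 273.3333 and Q = 331/3 ≈ 110.3333.
%Δp = (273.3333 − 313) / 313 × 100 = -12.67%.

-12.67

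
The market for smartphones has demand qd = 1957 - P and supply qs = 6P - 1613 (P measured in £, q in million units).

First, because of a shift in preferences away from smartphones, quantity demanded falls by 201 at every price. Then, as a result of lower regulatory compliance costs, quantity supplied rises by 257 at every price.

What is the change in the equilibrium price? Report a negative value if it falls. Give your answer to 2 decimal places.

-65.43

Original equilibrium: 1957 - P = 6P - 1613 gives 3570 = 7P, so P = 510 and q = 1447.
With the change applied: demand qd = 1756 - P, supply qs = 6P - 1356.
Setting them equal: 1756 - P = 6P - 1356 → 3112 = 7P, so P = 3112/7 ≈ 444.5714 and q = 9180/7 ≈ 1311.4286.
ΔP = 444.5714 − 510 = -65.43.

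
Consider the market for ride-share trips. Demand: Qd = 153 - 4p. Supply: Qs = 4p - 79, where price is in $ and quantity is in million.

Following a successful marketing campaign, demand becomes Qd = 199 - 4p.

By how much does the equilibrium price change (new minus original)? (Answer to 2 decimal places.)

+5.75

Initially, 153 - 4p = 4p - 79, so 232 = 8p and p = 29, Q = 37.
The shock moves the curves to Qd = 199 - 4p and Qs = 4p - 79.
Equate the new curves: 199 - 4p = 4p - 79, giving 278 = 8p, p = 34.75, Q = 60.
Δp = 34.75 − 29 = +5.75.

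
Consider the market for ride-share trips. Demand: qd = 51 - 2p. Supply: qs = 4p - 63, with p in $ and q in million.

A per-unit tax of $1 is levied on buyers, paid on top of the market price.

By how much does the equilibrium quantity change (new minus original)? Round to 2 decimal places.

Original equilibrium: 51 - 2p = 4p - 63 gives 114 = 6p, so p = 19 and q = 13.
Since buyers pay the price plus the tax, the effective demand curve becomes qd = 49 - 2p.
New equilibrium: 49 - 2p = 4p - 63 ⇒ 112 = 6p ⇒ p = 56/3 ≈ 18.6667, q = 35/3 ≈ 11.6667.
Δq = 11.6667 − 13 = -1.33.

-1.33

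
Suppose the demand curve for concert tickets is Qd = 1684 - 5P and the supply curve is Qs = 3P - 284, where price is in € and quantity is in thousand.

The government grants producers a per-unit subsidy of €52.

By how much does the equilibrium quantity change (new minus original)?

+97.5

Original equilibrium: 1684 - 5P = 3P - 284 gives 1968 = 8P, so P = 246 and Q = 454.
Since sellers receive the price plus the subsidy, the effective supply curve becomes Qs = 3P - 128.
Setting them equal: 1684 - 5P = 3P - 128 → 1812 = 8P, so P = 226.5 and Q = 551.5.
ΔQ = 551.5 − 454 = +97.5.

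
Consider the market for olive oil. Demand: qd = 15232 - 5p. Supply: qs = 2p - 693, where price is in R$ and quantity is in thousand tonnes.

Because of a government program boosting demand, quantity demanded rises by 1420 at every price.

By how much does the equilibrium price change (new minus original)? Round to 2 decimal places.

+202.86

Before the shock: 15232 - 5p = 2p - 693 ⇒ 15925 = 7p ⇒ p = 2275, q = 3857.
With the change applied: demand qd = 16652 - 5p, supply qs = 2p - 693.
Setting them equal: 16652 - 5p = 2p - 693 → 17345 = 7p, so p = 17345/7 ≈ 2477.8571 and q = 29839/7 ≈ 4262.7143.
Δp = 2477.8571 − 2275 = +202.86.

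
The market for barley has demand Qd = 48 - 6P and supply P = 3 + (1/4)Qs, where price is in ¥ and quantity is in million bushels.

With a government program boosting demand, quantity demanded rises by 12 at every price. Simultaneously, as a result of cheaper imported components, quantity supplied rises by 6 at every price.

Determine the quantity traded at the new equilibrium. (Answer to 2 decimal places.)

Solve the original market: 48 - 6P = 4P - 12, hence P = 6 and Q = 12.
The new curves are Qd = 60 - 6P (demand) and Qs = 4P - 6 (supply).
Equate the new curves: 60 - 6P = 4P - 6, giving 66 = 10P, P = 6.6, Q = 20.4.

20.40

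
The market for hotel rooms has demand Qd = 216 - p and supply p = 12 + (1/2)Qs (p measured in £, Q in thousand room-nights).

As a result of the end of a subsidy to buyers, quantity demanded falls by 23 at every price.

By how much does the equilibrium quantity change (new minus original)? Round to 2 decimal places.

Before the shock: 216 - p = 2p - 24 ⇒ 240 = 3p ⇒ p = 80, Q = 136.
With the change applied: demand Qd = 193 - p, supply Qs = 2p - 24.
New equilibrium: 193 - p = 2p - 24 ⇒ 217 = 3p ⇒ p = 217/3 ≈ 72.3333, Q = 362/3 ≈ 120.6667.
ΔQ = 120.6667 − 136 = -15.33.

-15.33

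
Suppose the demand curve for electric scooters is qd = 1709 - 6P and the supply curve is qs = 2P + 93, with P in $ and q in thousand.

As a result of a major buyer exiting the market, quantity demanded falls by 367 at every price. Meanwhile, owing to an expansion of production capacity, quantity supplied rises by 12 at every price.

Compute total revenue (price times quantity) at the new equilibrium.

Solve the original market: 1709 - 6P = 2P + 93, hence P = 202 and q = 497.
The shock moves the curves to qd = 1342 - 6P and qs = 2P + 105.
New equilibrium: 1342 - 6P = 2P + 105 ⇒ 1237 = 8P ⇒ P = 154.625, q = 414.25.
New expenditure = 154.625 × 414.25 = 64053.40625.

64053.40625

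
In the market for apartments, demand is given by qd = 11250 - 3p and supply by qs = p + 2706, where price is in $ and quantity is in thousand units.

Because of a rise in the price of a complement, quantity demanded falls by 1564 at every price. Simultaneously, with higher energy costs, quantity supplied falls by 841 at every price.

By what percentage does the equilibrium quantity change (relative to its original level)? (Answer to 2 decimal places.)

Initially, 11250 - 3p = p + 2706, so 8544 = 4p and p = 2136, q = 4842.
The new curves are qd = 9686 - 3p (demand) and qs = p + 1865 (supply).
Clearing the new market: 9686 - 3p = p + 1865, so p = 1955.25 and q = 3820.25.
%Δq = (3820.25 − 4842) / 4842 × 100 = -21.10%.

-21.10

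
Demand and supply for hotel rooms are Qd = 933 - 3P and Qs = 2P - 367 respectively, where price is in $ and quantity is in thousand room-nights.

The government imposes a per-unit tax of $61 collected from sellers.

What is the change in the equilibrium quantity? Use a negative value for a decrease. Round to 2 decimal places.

-73.20

Original equilibrium: 933 - 3P = 2P - 367 gives 1300 = 5P, so P = 260 and Q = 153.
Since sellers keep the price net of the tax, the effective supply curve becomes Qs = 2P - 489.
New equilibrium: 933 - 3P = 2P - 489 ⇒ 1422 = 5P ⇒ P = 284.4, Q = 79.8.
ΔQ = 79.8 − 153 = -73.20.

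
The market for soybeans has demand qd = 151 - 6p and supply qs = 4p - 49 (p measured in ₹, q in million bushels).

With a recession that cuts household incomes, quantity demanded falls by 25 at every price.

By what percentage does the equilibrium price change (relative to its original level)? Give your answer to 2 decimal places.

-12.50

Solve the original market: 151 - 6p = 4p - 49, hence p = 20 and q = 31.
With the change applied: demand qd = 126 - 6p, supply qs = 4p - 49.
Equate the new curves: 126 - 6p = 4p - 49, giving 175 = 10p, p = 17.5, q = 21.
%Δp = (17.5 − 20) / 20 × 100 = -12.50%.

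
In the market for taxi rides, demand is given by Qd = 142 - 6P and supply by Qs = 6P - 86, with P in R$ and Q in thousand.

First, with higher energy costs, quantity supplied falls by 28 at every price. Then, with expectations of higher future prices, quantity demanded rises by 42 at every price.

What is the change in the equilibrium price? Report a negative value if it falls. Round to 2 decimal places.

+5.83

Original equilibrium: 142 - 6P = 6P - 86 gives 228 = 12P, so P = 19 and Q = 28.
The new curves are Qd = 184 - 6P (demand) and Qs = 6P - 114 (supply).
Clearing the new market: 184 - 6P = 6P - 114, so P = 149/6 ≈ 24.8333 and Q = 35.
ΔP = 24.8333 − 19 = +5.83.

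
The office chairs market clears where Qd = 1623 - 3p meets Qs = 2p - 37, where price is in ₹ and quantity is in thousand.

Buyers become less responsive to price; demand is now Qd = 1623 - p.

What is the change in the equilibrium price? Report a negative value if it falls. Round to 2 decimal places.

Initially, 1623 - 3p = 2p - 37, so 1660 = 5p and p = 332, Q = 627.
The shock moves the curves to Qd = 1623 - p and Qs = 2p - 37.
Setting them equal: 1623 - p = 2p - 37 → 1660 = 3p, so p = 1660/3 ≈ 553.3333 and Q = 3209/3 ≈ 1069.6667.
Δp = 553.3333 − 332 = +221.33.

+221.33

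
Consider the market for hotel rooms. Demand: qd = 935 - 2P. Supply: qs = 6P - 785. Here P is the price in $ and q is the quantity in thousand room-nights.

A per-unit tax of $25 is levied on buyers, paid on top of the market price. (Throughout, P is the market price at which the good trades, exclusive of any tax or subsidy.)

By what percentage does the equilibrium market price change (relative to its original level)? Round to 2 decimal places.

-2.91

Original equilibrium: 935 - 2P = 6P - 785 gives 1720 = 8P, so P = 215 and q = 505.
Since buyers pay the price plus the tax, the effective demand curve becomes qd = 885 - 2P.
Equate the new curves: 885 - 2P = 6P - 785, giving 1670 = 8P, P = 208.75, q = 467.5.
%ΔP = (208.75 − 215) / 215 × 100 = -2.91%.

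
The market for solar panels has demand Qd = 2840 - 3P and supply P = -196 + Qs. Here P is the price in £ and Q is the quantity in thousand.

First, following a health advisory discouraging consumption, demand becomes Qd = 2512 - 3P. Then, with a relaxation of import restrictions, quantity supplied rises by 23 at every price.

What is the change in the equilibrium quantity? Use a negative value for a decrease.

-64.75

Solve the original market: 2840 - 3P = P + 196, hence P = 661 and Q = 857.
The shock moves the curves to Qd = 2512 - 3P and Qs = P + 219.
Clearing the new market: 2512 - 3P = P + 219, so P = 573.25 and Q = 792.25.
ΔQ = 792.25 − 857 = -64.75.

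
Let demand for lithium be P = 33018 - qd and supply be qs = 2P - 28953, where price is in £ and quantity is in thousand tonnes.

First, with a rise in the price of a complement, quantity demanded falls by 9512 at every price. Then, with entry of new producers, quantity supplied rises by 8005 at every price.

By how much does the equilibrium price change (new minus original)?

Before the shock: 33018 - P = 2P - 28953 ⇒ 61971 = 3P ⇒ P = 20657, q = 12361.
The new curves are qd = 23506 - P (demand) and qs = 2P - 20948 (supply).
Equate the new curves: 23506 - P = 2P - 20948, giving 44454 = 3P, P = 14818, q = 8688.
ΔP = 14818 − 20657 = -5839.

-5839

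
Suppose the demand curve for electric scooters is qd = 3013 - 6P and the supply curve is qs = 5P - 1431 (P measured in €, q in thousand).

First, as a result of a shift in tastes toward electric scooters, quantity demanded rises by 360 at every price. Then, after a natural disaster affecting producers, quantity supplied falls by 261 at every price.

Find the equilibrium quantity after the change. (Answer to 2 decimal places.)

Before the shock: 3013 - 6P = 5P - 1431 ⇒ 4444 = 11P ⇒ P = 404, q = 589.
The shock moves the curves to qd = 3373 - 6P and qs = 5P - 1692.
New equilibrium: 3373 - 6P = 5P - 1692 ⇒ 5065 = 11P ⇒ P = 5065/11 ≈ 460.4545, q = 6713/11 ≈ 610.2727.

610.27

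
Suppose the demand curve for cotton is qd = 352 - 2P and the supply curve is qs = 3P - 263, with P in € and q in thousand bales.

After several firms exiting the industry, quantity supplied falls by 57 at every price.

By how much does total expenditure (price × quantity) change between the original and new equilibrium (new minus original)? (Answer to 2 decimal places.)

-1855.92

Original equilibrium: 352 - 2P = 3P - 263 gives 615 = 5P, so P = 123 and q = 106.
With the change applied: demand qd = 352 - 2P, supply qs = 3P - 320.
Setting them equal: 352 - 2P = 3P - 320 → 672 = 5P, so P = 134.4 and q = 83.2.
Expenditure moves from 123×106 = 13038 to 134.4×83.2 = 11182.08; change = -1855.92.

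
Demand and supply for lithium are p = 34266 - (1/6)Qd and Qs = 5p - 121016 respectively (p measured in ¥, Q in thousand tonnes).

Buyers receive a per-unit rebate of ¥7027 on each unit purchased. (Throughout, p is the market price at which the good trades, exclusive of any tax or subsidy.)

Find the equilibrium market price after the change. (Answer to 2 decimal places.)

Original equilibrium: 205596 - 6p = 5p - 121016 gives 326612 = 11p, so p = 29692 and Q = 27444.
Since buyers' out-of-pocket price is the market price minus the rebate, the effective demand curve becomes Qd = 247758 - 6p.
Clearing the new market: 247758 - 6p = 5p - 121016, so p = 368774/11 ≈ 33524.9091 and Q = 512694/11 ≈ 46608.5455.

33524.91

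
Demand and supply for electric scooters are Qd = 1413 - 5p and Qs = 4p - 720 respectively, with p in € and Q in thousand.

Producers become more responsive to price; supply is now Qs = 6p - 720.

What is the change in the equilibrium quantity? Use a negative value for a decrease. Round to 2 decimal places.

+215.45

Solve the original market: 1413 - 5p = 4p - 720, hence p = 237 and Q = 228.
The new curves are Qd = 1413 - 5p (demand) and Qs = 6p - 720 (supply).
Equate the new curves: 1413 - 5p = 6p - 720, giving 2133 = 11p, p = 2133/11 ≈ 193.9091, Q = 4878/11 ≈ 443.4545.
ΔQ = 443.4545 − 228 = +215.45.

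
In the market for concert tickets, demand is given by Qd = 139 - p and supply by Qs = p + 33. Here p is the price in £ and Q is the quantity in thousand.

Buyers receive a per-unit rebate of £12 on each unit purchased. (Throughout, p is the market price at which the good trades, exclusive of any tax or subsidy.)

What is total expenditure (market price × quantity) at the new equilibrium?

Original equilibrium: 139 - p = p + 33 gives 106 = 2p, so p = 53 and Q = 86.
Since buyers' out-of-pocket price is the market price minus the rebate, the effective demand curve becomes Qd = 151 - p.
Setting them equal: 151 - p = p + 33 → 118 = 2p, so p = 59 and Q = 92.
New expenditure = 59 × 92 = 5428.

5428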